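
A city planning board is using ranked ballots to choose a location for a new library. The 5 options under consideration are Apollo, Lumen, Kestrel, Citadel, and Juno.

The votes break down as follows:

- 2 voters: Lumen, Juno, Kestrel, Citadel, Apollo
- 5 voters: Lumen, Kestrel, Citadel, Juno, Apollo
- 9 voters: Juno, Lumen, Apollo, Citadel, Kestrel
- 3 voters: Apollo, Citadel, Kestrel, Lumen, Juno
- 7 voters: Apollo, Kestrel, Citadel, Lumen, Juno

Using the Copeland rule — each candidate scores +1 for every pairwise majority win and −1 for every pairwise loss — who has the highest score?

Lumen

Pairwise results:
  Apollo vs Lumen: Lumen wins 16–10.
  Apollo vs Kestrel: Apollo wins 19–7.
  Apollo vs Citadel: Apollo wins 19–7.
  Apollo vs Juno: Juno wins 16–10.
  Lumen vs Kestrel: Lumen wins 16–10.
  Lumen vs Citadel: Lumen wins 16–10.
  Lumen vs Juno: Lumen wins 17–9.
  Kestrel vs Citadel: Kestrel wins 14–12.
  Kestrel vs Juno: Kestrel wins 15–11.
  Citadel vs Juno: Citadel wins 15–11.
Copeland scores (wins − losses):
  Apollo: 2 − 2 = 0
  Lumen: 4 − 0 = 4
  Kestrel: 2 − 2 = 0
  Citadel: 1 − 3 = -2
  Juno: 1 − 3 = -2
Lumen has the best Copeland score.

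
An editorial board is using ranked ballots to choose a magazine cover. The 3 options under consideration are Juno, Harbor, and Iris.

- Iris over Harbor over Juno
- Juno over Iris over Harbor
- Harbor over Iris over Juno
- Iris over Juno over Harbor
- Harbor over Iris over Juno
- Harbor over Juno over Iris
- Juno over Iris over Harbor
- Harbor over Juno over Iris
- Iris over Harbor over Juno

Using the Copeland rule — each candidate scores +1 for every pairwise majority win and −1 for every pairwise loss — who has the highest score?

Iris

Pairwise results:
  Juno vs Harbor: Harbor wins 6–3.
  Juno vs Iris: Iris wins 5–4.
  Harbor vs Iris: Iris wins 5–4.
Copeland scores (wins − losses):
  Juno: 0 − 2 = -2
  Harbor: 1 − 1 = 0
  Iris: 2 − 0 = 2
Iris has the best Copeland score.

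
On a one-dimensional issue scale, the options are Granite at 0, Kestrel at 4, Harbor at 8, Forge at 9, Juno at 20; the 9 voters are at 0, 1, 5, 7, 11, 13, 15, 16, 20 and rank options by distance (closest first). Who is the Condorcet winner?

With single-peaked preferences on a line, the Condorcet winner is the candidate closest to the median voter.
The median voter (position 11) is closest to Forge at 9.
Check: Forge vs Granite — voters closer to Forge: 7 of 9.

Forge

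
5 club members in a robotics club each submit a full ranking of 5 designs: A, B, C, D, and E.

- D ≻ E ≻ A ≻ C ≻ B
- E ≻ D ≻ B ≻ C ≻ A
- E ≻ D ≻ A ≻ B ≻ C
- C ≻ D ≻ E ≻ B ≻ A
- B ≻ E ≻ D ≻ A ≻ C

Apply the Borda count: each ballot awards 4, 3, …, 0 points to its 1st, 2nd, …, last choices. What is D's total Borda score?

15

Borda scores:
  A: 2 + 0 + 2 + 0 + 1 = 5
  B: 0 + 2 + 1 + 1 + 4 = 8
  C: 1 + 1 + 0 + 4 + 0 = 6
  D: 4 + 3 + 3 + 3 + 2 = 15
  E: 3 + 4 + 4 + 2 + 3 = 16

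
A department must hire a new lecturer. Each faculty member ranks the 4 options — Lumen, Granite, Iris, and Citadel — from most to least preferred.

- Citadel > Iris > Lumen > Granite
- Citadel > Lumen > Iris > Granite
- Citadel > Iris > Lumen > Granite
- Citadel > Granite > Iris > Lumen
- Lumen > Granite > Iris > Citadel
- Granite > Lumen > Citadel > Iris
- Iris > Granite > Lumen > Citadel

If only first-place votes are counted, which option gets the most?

Citadel

First-place vote totals:
  Lumen: 1
  Granite: 1
  Iris: 1
  Citadel: 4
Citadel has the most first-place votes.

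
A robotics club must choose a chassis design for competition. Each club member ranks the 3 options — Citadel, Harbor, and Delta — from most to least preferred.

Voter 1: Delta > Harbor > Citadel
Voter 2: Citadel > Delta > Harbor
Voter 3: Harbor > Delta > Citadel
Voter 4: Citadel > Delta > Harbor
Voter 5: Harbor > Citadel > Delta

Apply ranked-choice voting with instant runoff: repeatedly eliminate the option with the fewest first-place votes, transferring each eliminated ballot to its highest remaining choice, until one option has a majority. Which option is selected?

Round 1: Citadel 2, Harbor 2, Delta 1. Delta has the fewest and is eliminated.
Round 2: Harbor 3, Citadel 2. Harbor has a majority.

Harbor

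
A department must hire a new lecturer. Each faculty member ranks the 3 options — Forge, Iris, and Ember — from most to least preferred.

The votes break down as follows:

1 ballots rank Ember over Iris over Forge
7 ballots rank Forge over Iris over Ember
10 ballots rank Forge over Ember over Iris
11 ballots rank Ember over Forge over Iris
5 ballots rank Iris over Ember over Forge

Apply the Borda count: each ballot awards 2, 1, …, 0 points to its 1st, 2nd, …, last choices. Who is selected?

Borda scores:
  Forge: 0 + 7·2 + 10·2 + 11·1 + 5·0 = 45
  Iris: 1 + 7·1 + 10·0 + 11·0 + 5·2 = 18
  Ember: 2 + 7·0 + 10·1 + 11·2 + 5·1 = 39
Forge has the highest total.

Forge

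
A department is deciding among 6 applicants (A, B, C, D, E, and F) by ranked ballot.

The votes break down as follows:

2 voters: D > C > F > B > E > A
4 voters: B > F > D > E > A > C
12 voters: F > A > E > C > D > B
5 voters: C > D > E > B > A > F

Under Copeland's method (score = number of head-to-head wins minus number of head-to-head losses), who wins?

Pairwise results:
  A vs B: A wins 12–11.
  A vs C: A wins 16–7.
  A vs D: A wins 12–11.
  A vs E: A wins 12–11.
  A vs F: F wins 18–5.
  B vs C: C wins 19–4.
  B vs D: D wins 19–4.
  B vs E: E wins 17–6.
  B vs F: F wins 14–9.
  C vs D: C wins 17–6.
  C vs E: E wins 16–7.
  C vs F: F wins 16–7.
  D vs E: E wins 12–11.
  D vs F: F wins 16–7.
  E vs F: F wins 18–5.
Copeland scores (wins − losses):
  A: 4 − 1 = 3
  B: 0 − 5 = -5
  C: 2 − 3 = -1
  D: 1 − 4 = -3
  E: 3 − 2 = 1
  F: 5 − 0 = 5
F has the best Copeland score.

F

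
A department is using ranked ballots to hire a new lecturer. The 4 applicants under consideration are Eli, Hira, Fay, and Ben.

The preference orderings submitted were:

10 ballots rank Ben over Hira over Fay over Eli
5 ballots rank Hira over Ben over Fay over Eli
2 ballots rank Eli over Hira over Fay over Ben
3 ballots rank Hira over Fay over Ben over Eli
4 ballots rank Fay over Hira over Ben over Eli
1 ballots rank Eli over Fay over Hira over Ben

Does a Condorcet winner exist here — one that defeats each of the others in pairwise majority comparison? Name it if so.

Head-to-head results (25 voters total):
Eli vs Hira: Hira wins 22–3.
Eli vs Fay: Fay wins 22–3.
Eli vs Ben: Ben wins 22–3.
Hira vs Fay: Hira wins 20–5.
Hira vs Ben: Hira wins 15–10.
Fay vs Ben: Ben wins 15–10.
Hira beats each rival — Eli (22–3), Fay (20–5), Ben (15–10) — so Hira is the Condorcet winner.

Hira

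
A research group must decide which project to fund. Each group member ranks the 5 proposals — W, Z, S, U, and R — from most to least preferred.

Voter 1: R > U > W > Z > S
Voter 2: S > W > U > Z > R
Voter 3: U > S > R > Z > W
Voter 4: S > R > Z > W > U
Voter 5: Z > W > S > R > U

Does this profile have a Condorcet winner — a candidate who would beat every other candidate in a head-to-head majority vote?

Yes

Head-to-head results (5 voters total):
W vs Z: Z wins 3–2.
W vs S: S wins 3–2.
W vs U: W wins 3–2.
W vs R: R wins 3–2.
Z vs S: S wins 3–2.
Z vs U: U wins 3–2.
Z vs R: R wins 3–2.
S vs U: S wins 3–2.
S vs R: S wins 4–1.
U vs R: R wins 3–2.
S beats each rival — W (3–2), Z (3–2), U (3–2), R (4–1) — so S is the Condorcet winner.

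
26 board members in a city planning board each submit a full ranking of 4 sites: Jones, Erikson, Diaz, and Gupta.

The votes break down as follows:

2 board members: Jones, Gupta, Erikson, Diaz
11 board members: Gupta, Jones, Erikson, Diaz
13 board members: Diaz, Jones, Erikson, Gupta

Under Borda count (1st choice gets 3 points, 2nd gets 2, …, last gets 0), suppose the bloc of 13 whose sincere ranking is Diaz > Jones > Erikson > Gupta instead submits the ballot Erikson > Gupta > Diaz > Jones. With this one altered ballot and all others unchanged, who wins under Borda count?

Gupta

Borda totals with the altered ballot: Jones 28, Erikson 52, Diaz 13, Gupta 63.
The switch changes the winner from Jones to Gupta.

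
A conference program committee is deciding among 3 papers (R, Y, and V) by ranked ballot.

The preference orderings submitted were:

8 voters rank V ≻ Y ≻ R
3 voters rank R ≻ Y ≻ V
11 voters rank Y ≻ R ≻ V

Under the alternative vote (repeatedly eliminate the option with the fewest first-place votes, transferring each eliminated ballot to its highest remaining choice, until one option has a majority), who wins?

Y

Round 1: Y 11, V 8, R 3. R has the fewest and is eliminated.
Round 2: Y 14, V 8. Y has a majority.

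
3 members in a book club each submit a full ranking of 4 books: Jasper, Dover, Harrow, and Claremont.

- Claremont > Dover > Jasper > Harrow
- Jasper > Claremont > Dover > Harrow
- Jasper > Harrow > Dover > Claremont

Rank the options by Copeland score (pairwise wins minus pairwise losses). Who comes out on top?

Pairwise results:
  Jasper vs Dover: Jasper wins 2–1.
  Jasper vs Harrow: Jasper wins 3–0.
  Jasper vs Claremont: Jasper wins 2–1.
  Dover vs Harrow: Dover wins 2–1.
  Dover vs Claremont: Claremont wins 2–1.
  Harrow vs Claremont: Claremont wins 2–1.
Copeland scores (wins − losses):
  Jasper: 3 − 0 = 3
  Dover: 1 − 2 = -1
  Harrow: 0 − 3 = -3
  Claremont: 2 − 1 = 1
Jasper has the best Copeland score.

Jasper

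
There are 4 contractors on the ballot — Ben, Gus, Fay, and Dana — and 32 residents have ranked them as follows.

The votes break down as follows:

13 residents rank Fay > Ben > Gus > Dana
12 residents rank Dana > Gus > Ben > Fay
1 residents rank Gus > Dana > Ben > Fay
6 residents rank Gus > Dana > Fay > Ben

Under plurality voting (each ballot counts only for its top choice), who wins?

Fay

First-place vote totals:
  Ben: 0
  Gus: 7
  Fay: 13
  Dana: 12
Fay has the most first-place votes.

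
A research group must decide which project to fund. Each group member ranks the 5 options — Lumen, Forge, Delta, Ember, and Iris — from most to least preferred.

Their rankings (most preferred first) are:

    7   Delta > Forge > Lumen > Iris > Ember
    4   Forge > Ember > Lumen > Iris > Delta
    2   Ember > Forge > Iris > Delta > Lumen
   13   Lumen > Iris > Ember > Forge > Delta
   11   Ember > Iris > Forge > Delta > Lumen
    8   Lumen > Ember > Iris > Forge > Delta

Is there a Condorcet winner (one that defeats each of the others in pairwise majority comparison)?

No

Head-to-head results (45 voters total):
Lumen vs Forge: Forge wins 24–21.
Lumen vs Delta: Lumen wins 25–20.
Lumen vs Ember: Lumen wins 28–17.
Lumen vs Iris: Lumen wins 32–13.
Forge vs Delta: Forge wins 38–7.
Forge vs Ember: Ember wins 34–11.
Forge vs Iris: Iris wins 32–13.
Delta vs Ember: Ember wins 38–7.
Delta vs Iris: Iris wins 38–7.
Ember vs Iris: Ember wins 25–20.
No candidate beats all others: Lumen beats Ember beats Forge beats Lumen, a majority cycle.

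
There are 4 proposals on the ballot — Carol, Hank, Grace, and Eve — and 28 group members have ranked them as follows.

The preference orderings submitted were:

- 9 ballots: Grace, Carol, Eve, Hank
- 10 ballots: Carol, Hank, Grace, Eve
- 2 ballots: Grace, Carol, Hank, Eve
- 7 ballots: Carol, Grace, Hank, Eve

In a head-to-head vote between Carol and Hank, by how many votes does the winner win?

28

Ballots ranking Carol above Hank: 9+10+2+7 = 28.
Ballots ranking Hank above Carol: 0.
Carol wins 28–0, a margin of 28.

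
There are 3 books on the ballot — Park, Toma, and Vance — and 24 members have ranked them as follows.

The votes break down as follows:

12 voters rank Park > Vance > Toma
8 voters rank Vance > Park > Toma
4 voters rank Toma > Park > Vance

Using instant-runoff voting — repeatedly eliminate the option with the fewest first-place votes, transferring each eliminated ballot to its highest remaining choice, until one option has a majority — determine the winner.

Round 1: Park 12, Vance 8, Toma 4. Toma has the fewest and is eliminated.
Round 2: Park 16, Vance 8. Park has a majority.

Park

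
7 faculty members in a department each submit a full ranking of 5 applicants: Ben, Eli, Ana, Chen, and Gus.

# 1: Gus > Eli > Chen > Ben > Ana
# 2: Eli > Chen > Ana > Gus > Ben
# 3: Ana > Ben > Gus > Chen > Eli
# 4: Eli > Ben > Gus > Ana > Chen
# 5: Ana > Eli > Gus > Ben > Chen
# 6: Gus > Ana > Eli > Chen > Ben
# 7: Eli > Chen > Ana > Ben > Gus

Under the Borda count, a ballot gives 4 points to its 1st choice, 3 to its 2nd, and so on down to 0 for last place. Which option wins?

Eli

Borda scores:
  Ben: 1 + 0 + 3 + 3 + 1 + 0 + 1 = 9
  Eli: 3 + 4 + 0 + 4 + 3 + 2 + 4 = 20
  Ana: 0 + 2 + 4 + 1 + 4 + 3 + 2 = 16
  Chen: 2 + 3 + 1 + 0 + 0 + 1 + 3 = 10
  Gus: 4 + 1 + 2 + 2 + 2 + 4 + 0 = 15
Eli has the highest total.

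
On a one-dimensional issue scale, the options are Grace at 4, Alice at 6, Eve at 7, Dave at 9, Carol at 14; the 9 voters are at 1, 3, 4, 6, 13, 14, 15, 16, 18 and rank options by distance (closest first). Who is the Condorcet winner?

Carol

With single-peaked preferences on a line, the Condorcet winner is the candidate closest to the median voter.
The median voter (position 13) is closest to Carol at 14.
Check: Carol vs Eve — voters closer to Carol: 5 of 9.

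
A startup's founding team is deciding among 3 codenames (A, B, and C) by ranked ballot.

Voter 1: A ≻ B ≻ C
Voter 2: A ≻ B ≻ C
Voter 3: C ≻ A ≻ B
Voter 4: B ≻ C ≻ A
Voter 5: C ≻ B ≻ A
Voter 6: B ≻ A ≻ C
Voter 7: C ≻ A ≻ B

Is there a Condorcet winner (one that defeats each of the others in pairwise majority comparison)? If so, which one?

None — there is no Condorcet winner

Head-to-head results (7 voters total):
A vs B: A wins 4–3.
A vs C: C wins 4–3.
B vs C: B wins 4–3.
No candidate beats all others: A beats B beats C beats A, a majority cycle.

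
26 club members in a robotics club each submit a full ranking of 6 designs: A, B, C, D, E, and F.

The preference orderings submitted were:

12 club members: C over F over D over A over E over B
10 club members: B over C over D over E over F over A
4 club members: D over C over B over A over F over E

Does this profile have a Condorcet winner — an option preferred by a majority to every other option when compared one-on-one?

Yes

Head-to-head results (26 voters total):
A vs B: B wins 14–12.
A vs C: C wins 26–0.
A vs D: D wins 26–0.
A vs E: A wins 16–10.
A vs F: F wins 22–4.
B vs C: C wins 16–10.
B vs D: D wins 16–10.
B vs E: B wins 14–12.
B vs F: B wins 14–12.
C vs D: C wins 22–4.
C vs E: C wins 26–0.
C vs F: C wins 26–0.
D vs E: D wins 26–0.
D vs F: D wins 14–12.
E vs F: F wins 16–10.
C beats each rival — A (26–0), B (16–10), D (22–4), E (26–0), F (26–0) — so C is the Condorcet winner.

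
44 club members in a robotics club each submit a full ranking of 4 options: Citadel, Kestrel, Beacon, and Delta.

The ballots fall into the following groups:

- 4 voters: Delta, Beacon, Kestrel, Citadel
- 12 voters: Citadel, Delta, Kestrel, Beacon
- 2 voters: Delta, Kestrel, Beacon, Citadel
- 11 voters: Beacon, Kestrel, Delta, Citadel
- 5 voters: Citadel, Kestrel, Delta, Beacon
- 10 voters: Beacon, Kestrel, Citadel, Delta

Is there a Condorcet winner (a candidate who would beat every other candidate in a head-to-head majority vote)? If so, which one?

No Condorcet winner

Head-to-head results (44 voters total):
Citadel vs Kestrel: Kestrel wins 27–17.
Citadel vs Beacon: Beacon wins 27–17.
Citadel vs Delta: Citadel wins 27–17.
Kestrel vs Beacon: Beacon wins 25–19.
Kestrel vs Delta: Kestrel wins 26–18.
Beacon vs Delta: Delta wins 23–21.
No candidate beats all others: Citadel beats Delta beats Beacon beats Citadel, a majority cycle.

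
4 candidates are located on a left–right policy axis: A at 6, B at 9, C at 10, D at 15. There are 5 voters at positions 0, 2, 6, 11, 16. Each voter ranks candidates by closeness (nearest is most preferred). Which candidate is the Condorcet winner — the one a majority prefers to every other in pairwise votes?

With single-peaked preferences on a line, the Condorcet winner is the candidate closest to the median voter.
The median voter (position 6) is closest to A at 6.
Check: A vs D — voters closer to A: 3 of 5.

A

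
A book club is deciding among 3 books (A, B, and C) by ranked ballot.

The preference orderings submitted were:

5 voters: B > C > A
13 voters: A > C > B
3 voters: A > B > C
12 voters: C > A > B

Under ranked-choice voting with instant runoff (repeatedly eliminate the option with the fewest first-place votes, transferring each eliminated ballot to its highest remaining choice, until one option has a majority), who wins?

C

Round 1: A 16, C 12, B 5. B has the fewest and is eliminated.
Round 2: C 17, A 16. C has a majority.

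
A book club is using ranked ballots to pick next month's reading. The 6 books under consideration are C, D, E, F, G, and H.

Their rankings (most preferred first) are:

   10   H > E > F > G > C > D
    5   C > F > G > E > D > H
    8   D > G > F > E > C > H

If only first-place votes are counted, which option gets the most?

First-place vote totals:
  C: 5
  D: 8
  E: 0
  F: 0
  G: 0
  H: 10
H has the most first-place votes.

H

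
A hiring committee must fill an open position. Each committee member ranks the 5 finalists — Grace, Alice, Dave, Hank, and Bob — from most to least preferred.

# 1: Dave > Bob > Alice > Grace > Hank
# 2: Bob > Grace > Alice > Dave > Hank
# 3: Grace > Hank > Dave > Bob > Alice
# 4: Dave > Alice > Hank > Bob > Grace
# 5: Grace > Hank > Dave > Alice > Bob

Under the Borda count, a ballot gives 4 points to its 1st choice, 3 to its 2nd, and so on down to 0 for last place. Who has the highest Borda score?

Borda scores:
  Grace: 1 + 3 + 4 + 0 + 4 = 12
  Alice: 2 + 2 + 0 + 3 + 1 = 8
  Dave: 4 + 1 + 2 + 4 + 2 = 13
  Hank: 0 + 0 + 3 + 2 + 3 = 8
  Bob: 3 + 4 + 1 + 1 + 0 = 9
Dave has the highest total.

Dave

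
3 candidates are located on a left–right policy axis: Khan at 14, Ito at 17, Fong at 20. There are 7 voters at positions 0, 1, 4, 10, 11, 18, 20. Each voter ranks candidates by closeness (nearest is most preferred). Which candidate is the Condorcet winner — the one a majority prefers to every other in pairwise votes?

Khan

With single-peaked preferences on a line, the Condorcet winner is the candidate closest to the median voter.
The median voter (position 10) is closest to Khan at 14.
Check: Khan vs Fong — voters closer to Khan: 5 of 7.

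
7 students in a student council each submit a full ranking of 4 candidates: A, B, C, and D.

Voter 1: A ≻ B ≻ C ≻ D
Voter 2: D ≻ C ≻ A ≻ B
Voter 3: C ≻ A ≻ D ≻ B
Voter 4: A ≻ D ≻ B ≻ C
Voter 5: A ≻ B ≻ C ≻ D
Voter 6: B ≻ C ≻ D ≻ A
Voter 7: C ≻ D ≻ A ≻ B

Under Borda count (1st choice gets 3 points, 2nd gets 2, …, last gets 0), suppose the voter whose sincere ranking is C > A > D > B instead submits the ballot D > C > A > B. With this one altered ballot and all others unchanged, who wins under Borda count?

Borda totals with the altered ballot: A 12, B 8, C 11, D 11.
The winner is unchanged: still A.

A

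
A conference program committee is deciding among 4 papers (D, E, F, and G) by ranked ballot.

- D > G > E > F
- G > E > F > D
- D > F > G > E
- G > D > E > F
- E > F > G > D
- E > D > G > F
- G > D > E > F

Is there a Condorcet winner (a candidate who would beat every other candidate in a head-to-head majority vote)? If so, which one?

Head-to-head results (7 voters total):
D vs E: D wins 4–3.
D vs F: D wins 5–2.
D vs G: G wins 4–3.
E vs F: E wins 6–1.
E vs G: G wins 5–2.
F vs G: G wins 5–2.
G beats each rival — D (4–3), E (5–2), F (5–2) — so G is the Condorcet winner.

G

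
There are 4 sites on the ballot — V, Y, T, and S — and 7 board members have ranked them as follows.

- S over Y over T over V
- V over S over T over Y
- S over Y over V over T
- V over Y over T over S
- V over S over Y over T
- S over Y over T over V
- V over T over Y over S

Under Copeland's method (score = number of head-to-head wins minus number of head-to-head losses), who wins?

V

Pairwise results:
  V vs Y: V wins 4–3.
  V vs T: V wins 5–2.
  V vs S: V wins 4–3.
  Y vs T: Y wins 5–2.
  Y vs S: S wins 5–2.
  T vs S: S wins 5–2.
Copeland scores (wins − losses):
  V: 3 − 0 = 3
  Y: 1 − 2 = -1
  T: 0 − 3 = -3
  S: 2 − 1 = 1
V has the best Copeland score.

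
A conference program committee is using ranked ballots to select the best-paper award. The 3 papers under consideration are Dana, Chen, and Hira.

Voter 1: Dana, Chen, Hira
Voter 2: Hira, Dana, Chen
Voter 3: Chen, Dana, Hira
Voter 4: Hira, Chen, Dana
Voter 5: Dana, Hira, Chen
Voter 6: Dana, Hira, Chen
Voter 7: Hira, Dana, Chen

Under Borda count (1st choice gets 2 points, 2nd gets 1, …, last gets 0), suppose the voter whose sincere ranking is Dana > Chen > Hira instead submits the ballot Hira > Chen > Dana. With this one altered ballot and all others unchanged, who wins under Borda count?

Hira

Borda totals with the altered ballot: Dana 7, Chen 4, Hira 10.
The switch changes the winner from Dana to Hira.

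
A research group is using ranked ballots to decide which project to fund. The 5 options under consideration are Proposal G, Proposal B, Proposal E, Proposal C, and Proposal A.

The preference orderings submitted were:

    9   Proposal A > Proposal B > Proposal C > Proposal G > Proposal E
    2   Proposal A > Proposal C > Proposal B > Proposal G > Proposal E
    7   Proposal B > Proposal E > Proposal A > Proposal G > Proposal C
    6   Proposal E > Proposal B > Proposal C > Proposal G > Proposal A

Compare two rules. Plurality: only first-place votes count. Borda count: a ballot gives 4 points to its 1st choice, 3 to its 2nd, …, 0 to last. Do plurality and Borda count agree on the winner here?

No

Plurality first-place counts: Proposal G 0, Proposal B 7, Proposal E 6, Proposal C 0, Proposal A 11 → Proposal A.
Borda totals: Proposal G 24, Proposal B 77, Proposal E 45, Proposal C 36, Proposal A 58 → Proposal B.
The two rules disagree: plurality picks Proposal A, Borda picks Proposal B.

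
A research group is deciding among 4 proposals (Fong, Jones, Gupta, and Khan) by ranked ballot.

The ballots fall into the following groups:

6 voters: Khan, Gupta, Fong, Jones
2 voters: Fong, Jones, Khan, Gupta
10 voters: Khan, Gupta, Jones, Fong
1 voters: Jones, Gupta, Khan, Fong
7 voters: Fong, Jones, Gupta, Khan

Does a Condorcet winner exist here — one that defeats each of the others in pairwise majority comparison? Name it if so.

Head-to-head results (26 voters total):
Fong vs Jones: Fong wins 15–11.
Fong vs Gupta: Gupta wins 17–9.
Fong vs Khan: Khan wins 17–9.
Jones vs Gupta: Gupta wins 16–10.
Jones vs Khan: Khan wins 16–10.
Gupta vs Khan: Khan wins 18–8.
Khan beats each rival — Fong (17–9), Jones (16–10), Gupta (18–8) — so Khan is the Condorcet winner.

Khan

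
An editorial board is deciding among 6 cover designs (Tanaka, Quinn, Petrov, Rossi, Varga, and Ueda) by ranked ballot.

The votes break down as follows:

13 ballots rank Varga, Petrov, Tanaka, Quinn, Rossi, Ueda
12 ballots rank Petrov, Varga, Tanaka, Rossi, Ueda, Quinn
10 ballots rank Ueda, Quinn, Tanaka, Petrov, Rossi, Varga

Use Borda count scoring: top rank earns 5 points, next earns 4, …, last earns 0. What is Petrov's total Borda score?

Borda scores:
  Tanaka: 13·3 + 12·3 + 10·3 = 105
  Quinn: 13·2 + 12·0 + 10·4 = 66
  Petrov: 13·4 + 12·5 + 10·2 = 132
  Rossi: 13·1 + 12·2 + 10·1 = 47
  Varga: 13·5 + 12·4 + 10·0 = 113
  Ueda: 13·0 + 12·1 + 10·5 = 62

132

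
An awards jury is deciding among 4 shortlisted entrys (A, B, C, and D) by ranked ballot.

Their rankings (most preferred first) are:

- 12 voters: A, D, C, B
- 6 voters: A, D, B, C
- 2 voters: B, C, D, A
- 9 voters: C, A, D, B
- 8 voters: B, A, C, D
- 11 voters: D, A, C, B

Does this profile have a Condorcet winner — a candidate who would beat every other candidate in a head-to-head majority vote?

Yes

Head-to-head results (48 voters total):
A vs B: A wins 38–10.
A vs C: A wins 37–11.
A vs D: A wins 35–13.
B vs C: C wins 32–16.
B vs D: D wins 38–10.
C vs D: D wins 29–19.
A beats each rival — B (38–10), C (37–11), D (35–13) — so A is the Condorcet winner.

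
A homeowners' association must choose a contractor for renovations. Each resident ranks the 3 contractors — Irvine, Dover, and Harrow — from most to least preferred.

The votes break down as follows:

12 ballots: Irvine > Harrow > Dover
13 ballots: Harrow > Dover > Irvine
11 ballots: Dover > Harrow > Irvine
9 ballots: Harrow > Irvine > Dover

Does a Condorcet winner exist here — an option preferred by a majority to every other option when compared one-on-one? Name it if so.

Head-to-head results (45 voters total):
Irvine vs Dover: Dover wins 24–21.
Irvine vs Harrow: Harrow wins 33–12.
Dover vs Harrow: Harrow wins 34–11.
Harrow beats each rival — Irvine (33–12), Dover (34–11) — so Harrow is the Condorcet winner.

Harrow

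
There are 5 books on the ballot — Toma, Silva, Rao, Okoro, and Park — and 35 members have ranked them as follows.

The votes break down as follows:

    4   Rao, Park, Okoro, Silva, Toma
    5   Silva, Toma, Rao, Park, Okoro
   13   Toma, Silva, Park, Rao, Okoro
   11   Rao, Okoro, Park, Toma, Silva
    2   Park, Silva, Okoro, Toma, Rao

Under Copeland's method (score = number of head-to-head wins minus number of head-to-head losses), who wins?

Toma

Pairwise results:
  Toma vs Silva: Toma wins 24–11.
  Toma vs Rao: Toma wins 20–15.
  Toma vs Okoro: Toma wins 18–17.
  Toma vs Park: Toma wins 18–17.
  Silva vs Rao: Silva wins 20–15.
  Silva vs Okoro: Silva wins 20–15.
  Silva vs Park: Silva wins 18–17.
  Rao vs Okoro: Rao wins 33–2.
  Rao vs Park: Rao wins 20–15.
  Okoro vs Park: Park wins 24–11.
Copeland scores (wins − losses):
  Toma: 4 − 0 = 4
  Silva: 3 − 1 = 2
  Rao: 2 − 2 = 0
  Okoro: 0 − 4 = -4
  Park: 1 − 3 = -2
Toma has the best Copeland score.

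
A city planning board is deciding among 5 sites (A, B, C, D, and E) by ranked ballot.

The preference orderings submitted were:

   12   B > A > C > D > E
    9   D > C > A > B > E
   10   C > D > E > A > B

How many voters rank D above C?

9

Ballots ranking D above C: 9.
Ballots ranking C above D: 12+10 = 22.
So 9 of 31 voters prefer D to C.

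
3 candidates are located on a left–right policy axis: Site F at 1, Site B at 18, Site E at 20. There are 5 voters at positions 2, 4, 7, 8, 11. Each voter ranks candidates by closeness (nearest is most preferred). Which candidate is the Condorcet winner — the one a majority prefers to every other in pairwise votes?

Site F

With single-peaked preferences on a line, the Condorcet winner is the candidate closest to the median voter.
The median voter (position 7) is closest to Site F at 1.
Check: Site F vs Site E — voters closer to Site F: 4 of 5.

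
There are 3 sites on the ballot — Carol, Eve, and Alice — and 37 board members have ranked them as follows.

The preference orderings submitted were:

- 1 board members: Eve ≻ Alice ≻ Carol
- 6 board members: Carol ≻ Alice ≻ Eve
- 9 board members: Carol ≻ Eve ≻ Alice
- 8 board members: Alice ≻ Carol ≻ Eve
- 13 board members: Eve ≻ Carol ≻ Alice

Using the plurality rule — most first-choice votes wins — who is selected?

First-place vote totals:
  Carol: 15
  Eve: 14
  Alice: 8
Carol has the most first-place votes.

Carol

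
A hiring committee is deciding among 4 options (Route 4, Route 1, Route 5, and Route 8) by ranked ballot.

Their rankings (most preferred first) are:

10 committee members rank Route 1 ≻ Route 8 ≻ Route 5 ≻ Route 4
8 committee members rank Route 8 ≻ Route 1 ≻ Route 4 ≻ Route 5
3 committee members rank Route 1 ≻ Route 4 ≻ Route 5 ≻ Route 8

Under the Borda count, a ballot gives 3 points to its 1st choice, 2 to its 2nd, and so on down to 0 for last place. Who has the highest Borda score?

Borda scores:
  Route 4: 10·0 + 8·1 + 3·2 = 14
  Route 1: 10·3 + 8·2 + 3·3 = 55
  Route 5: 10·1 + 8·0 + 3·1 = 13
  Route 8: 10·2 + 8·3 + 3·0 = 44
Route 1 has the highest total.

Route 1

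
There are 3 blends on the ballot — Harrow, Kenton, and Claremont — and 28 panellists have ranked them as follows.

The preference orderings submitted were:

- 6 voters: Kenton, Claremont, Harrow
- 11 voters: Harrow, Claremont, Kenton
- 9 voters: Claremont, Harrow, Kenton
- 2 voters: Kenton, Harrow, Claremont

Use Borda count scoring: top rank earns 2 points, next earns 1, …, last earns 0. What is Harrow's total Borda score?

Borda scores:
  Harrow: 6·0 + 11·2 + 9·1 + 2·1 = 33
  Kenton: 6·2 + 11·0 + 9·0 + 2·2 = 16
  Claremont: 6·1 + 11·1 + 9·2 + 2·0 = 35

33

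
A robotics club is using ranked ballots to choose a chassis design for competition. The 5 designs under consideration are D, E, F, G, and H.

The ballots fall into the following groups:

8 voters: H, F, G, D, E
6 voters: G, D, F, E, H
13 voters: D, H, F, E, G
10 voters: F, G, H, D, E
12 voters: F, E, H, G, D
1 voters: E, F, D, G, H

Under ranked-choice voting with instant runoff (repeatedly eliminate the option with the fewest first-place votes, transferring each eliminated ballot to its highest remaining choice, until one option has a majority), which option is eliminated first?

E

Round 1: F 22, D 13, H 8, G 6, E 1. E has the fewest and is eliminated.
Round 2: F 23, D 13, H 8, G 6. G has the fewest and is eliminated.
Round 3: F 23, D 19, H 8. H has the fewest and is eliminated.
Round 4: F 31, D 19. F has a majority.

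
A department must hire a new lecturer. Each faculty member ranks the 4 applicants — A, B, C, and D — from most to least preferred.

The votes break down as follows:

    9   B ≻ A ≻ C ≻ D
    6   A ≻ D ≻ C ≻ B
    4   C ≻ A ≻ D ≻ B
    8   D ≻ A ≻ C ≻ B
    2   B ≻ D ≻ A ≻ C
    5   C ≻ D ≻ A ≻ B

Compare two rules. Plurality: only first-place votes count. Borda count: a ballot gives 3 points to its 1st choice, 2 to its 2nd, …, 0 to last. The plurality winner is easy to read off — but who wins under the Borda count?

Plurality first-place counts: A 6, B 11, C 9, D 8 → B.
Borda totals: A 67, B 33, C 50, D 54 → A.

A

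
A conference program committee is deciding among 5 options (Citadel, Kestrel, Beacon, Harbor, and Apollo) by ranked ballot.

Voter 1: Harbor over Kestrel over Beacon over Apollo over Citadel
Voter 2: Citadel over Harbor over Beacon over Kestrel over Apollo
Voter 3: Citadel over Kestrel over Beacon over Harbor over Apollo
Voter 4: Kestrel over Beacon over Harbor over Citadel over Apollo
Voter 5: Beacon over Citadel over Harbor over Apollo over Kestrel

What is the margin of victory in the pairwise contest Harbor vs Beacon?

1

Ballots ranking Harbor above Beacon: 2.
Ballots ranking Beacon above Harbor: 3.
Beacon wins 3–2, a margin of 1.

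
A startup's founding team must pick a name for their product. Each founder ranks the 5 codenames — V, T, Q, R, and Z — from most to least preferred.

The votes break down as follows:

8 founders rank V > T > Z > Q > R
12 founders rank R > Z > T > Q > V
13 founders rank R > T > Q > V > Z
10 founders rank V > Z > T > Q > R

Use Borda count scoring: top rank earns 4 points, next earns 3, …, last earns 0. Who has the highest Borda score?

Borda scores:
  V: 8·4 + 12·0 + 13·1 + 10·4 = 85
  T: 8·3 + 12·2 + 13·3 + 10·2 = 107
  Q: 8·1 + 12·1 + 13·2 + 10·1 = 56
  R: 8·0 + 12·4 + 13·4 + 10·0 = 100
  Z: 8·2 + 12·3 + 13·0 + 10·3 = 82
T has the highest total.

T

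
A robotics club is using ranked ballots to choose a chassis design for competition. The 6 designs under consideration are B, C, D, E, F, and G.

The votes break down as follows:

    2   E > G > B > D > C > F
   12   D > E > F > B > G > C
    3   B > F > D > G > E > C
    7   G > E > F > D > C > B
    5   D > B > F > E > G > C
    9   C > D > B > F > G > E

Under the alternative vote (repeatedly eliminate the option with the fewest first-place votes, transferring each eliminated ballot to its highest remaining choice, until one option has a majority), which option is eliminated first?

F

Round 1: D 17, C 9, G 7, B 3, E 2, F 0. F has the fewest and is eliminated.
Round 2: D 17, C 9, G 7, B 3, E 2. E has the fewest and is eliminated.
Round 3: D 17, C 9, G 9, B 3. B has the fewest and is eliminated.
Round 4: D 20, C 9, G 9. D has a majority.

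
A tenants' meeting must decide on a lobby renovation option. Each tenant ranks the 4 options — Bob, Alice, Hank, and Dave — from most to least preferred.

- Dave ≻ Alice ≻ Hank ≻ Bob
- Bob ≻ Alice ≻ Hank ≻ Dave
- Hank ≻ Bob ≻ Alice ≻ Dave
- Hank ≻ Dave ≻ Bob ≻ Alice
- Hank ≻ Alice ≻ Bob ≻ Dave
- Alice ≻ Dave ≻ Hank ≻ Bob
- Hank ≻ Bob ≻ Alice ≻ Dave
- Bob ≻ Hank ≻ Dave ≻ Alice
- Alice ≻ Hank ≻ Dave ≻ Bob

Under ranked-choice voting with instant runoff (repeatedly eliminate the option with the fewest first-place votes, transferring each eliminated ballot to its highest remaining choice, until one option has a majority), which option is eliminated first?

Dave

Round 1: Hank 4, Bob 2, Alice 2, Dave 1. Dave has the fewest and is eliminated.
Round 2: Hank 4, Alice 3, Bob 2. Bob has the fewest and is eliminated.
Round 3: Hank 5, Alice 4. Hank has a majority.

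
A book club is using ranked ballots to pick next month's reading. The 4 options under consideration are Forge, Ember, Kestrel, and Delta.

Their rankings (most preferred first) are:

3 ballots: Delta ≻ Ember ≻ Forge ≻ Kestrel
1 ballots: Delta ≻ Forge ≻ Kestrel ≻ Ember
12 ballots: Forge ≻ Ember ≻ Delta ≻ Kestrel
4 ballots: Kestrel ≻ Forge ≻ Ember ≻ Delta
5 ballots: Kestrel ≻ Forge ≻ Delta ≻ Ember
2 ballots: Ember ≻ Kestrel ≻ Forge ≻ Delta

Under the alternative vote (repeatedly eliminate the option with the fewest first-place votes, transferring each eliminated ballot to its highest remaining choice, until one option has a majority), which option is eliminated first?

Round 1: Forge 12, Kestrel 9, Delta 4, Ember 2. Ember has the fewest and is eliminated.
Round 2: Forge 12, Kestrel 11, Delta 4. Delta has the fewest and is eliminated.
Round 3: Forge 16, Kestrel 11. Forge has a majority.

Ember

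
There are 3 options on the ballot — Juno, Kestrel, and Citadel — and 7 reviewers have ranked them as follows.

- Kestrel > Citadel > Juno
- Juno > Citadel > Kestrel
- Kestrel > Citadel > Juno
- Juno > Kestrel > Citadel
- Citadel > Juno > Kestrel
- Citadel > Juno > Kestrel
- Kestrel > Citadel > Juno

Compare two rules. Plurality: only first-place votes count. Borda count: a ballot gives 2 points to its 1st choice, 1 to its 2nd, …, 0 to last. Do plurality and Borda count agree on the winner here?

No

Plurality first-place counts: Juno 2, Kestrel 3, Citadel 2 → Kestrel.
Borda totals: Juno 6, Kestrel 7, Citadel 8 → Citadel.
The two rules disagree: plurality picks Kestrel, Borda picks Citadel.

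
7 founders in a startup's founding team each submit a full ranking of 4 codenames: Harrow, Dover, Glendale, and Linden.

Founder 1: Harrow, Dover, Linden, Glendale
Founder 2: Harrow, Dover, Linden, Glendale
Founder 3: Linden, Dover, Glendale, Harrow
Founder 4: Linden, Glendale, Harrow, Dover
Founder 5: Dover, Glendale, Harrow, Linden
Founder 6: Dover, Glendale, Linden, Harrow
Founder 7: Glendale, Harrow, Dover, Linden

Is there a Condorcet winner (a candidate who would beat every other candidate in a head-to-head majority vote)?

Head-to-head results (7 voters total):
Harrow vs Dover: Harrow wins 4–3.
Harrow vs Glendale: Glendale wins 5–2.
Harrow vs Linden: Harrow wins 4–3.
Dover vs Glendale: Dover wins 5–2.
Dover vs Linden: Dover wins 5–2.
Glendale vs Linden: Linden wins 4–3.
No candidate beats all others: Harrow beats Dover beats Glendale beats Harrow, a majority cycle.

No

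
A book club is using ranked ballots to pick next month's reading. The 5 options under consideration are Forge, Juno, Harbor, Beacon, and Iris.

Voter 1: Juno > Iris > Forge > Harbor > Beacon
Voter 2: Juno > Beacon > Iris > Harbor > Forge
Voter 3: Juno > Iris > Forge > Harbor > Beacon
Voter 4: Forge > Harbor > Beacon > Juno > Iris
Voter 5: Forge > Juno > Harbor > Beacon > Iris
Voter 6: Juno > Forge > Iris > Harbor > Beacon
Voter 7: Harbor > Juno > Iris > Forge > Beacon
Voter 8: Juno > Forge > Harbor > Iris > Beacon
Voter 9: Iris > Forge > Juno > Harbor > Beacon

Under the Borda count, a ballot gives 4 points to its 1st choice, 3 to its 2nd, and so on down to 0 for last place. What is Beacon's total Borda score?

Borda scores:
  Forge: 2 + 0 + 2 + 4 + 4 + 3 + 1 + 3 + 3 = 22
  Juno: 4 + 4 + 4 + 1 + 3 + 4 + 3 + 4 + 2 = 29
  Harbor: 1 + 1 + 1 + 3 + 2 + 1 + 4 + 2 + 1 = 16
  Beacon: 0 + 3 + 0 + 2 + 1 + 0 + 0 + 0 + 0 = 6
  Iris: 3 + 2 + 3 + 0 + 0 + 2 + 2 + 1 + 4 = 17

6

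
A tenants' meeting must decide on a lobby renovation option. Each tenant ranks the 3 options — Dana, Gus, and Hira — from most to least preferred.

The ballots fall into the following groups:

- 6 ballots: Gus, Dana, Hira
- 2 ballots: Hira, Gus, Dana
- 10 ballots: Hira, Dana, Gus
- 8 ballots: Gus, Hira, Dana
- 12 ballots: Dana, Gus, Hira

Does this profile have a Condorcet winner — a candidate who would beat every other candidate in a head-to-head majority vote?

No

Head-to-head results (38 voters total):
Dana vs Gus: Dana wins 22–16.
Dana vs Hira: Hira wins 20–18.
Gus vs Hira: Gus wins 26–12.
No candidate beats all others: Dana beats Gus beats Hira beats Dana, a majority cycle.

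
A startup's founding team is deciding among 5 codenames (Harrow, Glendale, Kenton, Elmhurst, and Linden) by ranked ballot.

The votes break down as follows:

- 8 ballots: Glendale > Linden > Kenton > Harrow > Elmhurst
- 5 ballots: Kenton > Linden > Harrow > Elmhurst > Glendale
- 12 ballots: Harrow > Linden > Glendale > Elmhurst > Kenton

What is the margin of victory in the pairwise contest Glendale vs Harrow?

9

Ballots ranking Glendale above Harrow: 8.
Ballots ranking Harrow above Glendale: 5+12 = 17.
Harrow wins 17–8, a margin of 9.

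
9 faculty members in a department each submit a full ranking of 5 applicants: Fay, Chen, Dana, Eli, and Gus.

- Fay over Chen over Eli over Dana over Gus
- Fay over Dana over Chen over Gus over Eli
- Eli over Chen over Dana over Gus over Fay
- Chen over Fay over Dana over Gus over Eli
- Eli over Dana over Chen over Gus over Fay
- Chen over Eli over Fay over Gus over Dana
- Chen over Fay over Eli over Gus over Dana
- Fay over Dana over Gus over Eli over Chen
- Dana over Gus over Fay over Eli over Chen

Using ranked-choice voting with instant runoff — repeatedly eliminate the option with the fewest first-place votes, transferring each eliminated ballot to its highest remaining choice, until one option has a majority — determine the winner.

Round 1: Fay 3, Chen 3, Eli 2, Dana 1, Gus 0. Gus has the fewest and is eliminated.
Round 2: Fay 3, Chen 3, Eli 2, Dana 1. Dana has the fewest and is eliminated.
Round 3: Fay 4, Chen 3, Eli 2. Eli has the fewest and is eliminated.
Round 4: Chen 5, Fay 4. Chen has a majority.

Chen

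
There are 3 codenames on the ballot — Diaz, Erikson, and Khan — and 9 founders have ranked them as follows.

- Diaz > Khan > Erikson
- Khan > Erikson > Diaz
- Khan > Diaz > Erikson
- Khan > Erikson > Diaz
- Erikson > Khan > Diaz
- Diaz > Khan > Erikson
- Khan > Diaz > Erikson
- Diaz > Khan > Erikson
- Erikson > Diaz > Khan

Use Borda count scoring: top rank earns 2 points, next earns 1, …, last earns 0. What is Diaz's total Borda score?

9

Borda scores:
  Diaz: 2 + 0 + 1 + 0 + 0 + 2 + 1 + 2 + 1 = 9
  Erikson: 0 + 1 + 0 + 1 + 2 + 0 + 0 + 0 + 2 = 6
  Khan: 1 + 2 + 2 + 2 + 1 + 1 + 2 + 1 + 0 = 12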